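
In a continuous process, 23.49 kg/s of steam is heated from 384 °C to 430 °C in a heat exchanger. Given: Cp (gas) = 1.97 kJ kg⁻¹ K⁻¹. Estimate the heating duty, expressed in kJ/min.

Q = 128000 kJ/min

Q = ṁ·Cp·ΔT = 23.49 × 1.97 × (430 − 384) = 2128.7 kJ/s
Heating duty = 127720 kJ/min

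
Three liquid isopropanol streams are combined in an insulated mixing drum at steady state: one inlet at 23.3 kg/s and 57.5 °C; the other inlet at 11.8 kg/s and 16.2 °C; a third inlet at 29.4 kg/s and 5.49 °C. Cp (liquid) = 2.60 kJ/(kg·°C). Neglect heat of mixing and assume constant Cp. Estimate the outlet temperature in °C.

T_out = 26.2 °C

Energy balance with Q = 0: Σ ṁᵢCp,ᵢ(T_out − Tᵢ) = 0
T_out = Σ ṁᵢCp,ᵢTᵢ / Σ ṁᵢCp,ᵢ
      = 4400 / 167.7 = 26.237 °C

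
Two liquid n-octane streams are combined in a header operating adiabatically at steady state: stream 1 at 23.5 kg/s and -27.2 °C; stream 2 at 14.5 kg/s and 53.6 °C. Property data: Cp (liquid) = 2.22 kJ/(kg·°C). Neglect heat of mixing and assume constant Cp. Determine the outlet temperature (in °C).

T_out = 3.63 °C

No heat crosses the boundary, so H_out = H_in.
T_out = Σ ṁᵢCp,ᵢTᵢ / Σ ṁᵢCp,ᵢ
      = 306.36 / 84.36 = 3.6316 °C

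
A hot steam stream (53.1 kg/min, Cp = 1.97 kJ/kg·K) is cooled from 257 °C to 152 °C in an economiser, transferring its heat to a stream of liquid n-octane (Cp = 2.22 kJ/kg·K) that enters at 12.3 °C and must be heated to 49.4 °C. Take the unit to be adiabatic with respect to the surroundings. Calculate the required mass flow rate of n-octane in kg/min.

ṁ_c = 133 kg/min

Heat released by hot stream: Q = 53.1 × 1.97 × (257 − 152) = 10984 kJ/min
Energy balance on cold side (adiabatic exchanger): Q = ṁ_c·Cp_c·(T_c,out − T_c,in)
ṁ_c = 10984 / [2.22 × (49.4 − 12.3)] = 133.36 kg/min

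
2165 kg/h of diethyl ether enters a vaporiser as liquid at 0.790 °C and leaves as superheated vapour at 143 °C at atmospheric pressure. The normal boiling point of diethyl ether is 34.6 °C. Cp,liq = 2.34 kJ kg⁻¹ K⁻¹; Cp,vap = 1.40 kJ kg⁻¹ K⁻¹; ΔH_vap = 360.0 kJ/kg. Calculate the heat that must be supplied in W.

liquid 0.790→34.6 °C: 79.115 kJ/kg
vaporisation at 34.6 °C: 360 kJ/kg
vapour 34.6→143 °C: 151.76 kJ/kg
Δh = 79.115 + 360 + 151.76 = 590.88 kJ/kg
Q = ṁ·Δh = 2165 kg/h × 590.88 kJ/kg = 1.2792e+06 kJ/h
|Q| = 355.35 kW = 355350 W

Q = 355000 W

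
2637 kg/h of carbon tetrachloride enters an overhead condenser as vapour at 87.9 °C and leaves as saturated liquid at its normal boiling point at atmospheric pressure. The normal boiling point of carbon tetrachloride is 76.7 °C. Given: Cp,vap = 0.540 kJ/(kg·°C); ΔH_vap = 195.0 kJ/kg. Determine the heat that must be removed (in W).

Q_c = 147000 W

vapour 87.9→76.7 °C: -6.048 kJ/kg
condensation at 76.7 °C: -195 kJ/kg
Δh = -6.048 + -195 = -201.05 kJ/kg
Q = ṁ·Δh = 2637 kg/h × -201.05 kJ/kg = -530160 kJ/h
|Q| = 147.27 kW = 147270 W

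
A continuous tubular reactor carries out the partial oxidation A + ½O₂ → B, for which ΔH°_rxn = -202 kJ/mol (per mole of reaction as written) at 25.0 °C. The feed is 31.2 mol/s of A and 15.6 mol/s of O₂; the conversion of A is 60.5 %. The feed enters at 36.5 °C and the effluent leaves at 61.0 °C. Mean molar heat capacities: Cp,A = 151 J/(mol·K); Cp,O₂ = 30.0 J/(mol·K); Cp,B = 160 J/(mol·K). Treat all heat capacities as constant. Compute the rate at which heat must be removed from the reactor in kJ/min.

Extent of reaction ξ = 0.605 × 31.2 = 18.876 mol/s
Reaction term: ξ·ΔH°_rxn = 18.876 × -202 = -3813 kJ/s
Sensible, feed 36.5→25 °C: -59.561 kJ/s
Outlet flows (mol/s): A 12.324, O₂ 6.162, B 18.876
Sensible, products 25→61.0 °C: 182.37 kJ/s
Q = ΔH = -3690.1 kJ/s = -3690.1 kW
Heat removed = 221410 kJ/min

Q_out = 221000 kJ/min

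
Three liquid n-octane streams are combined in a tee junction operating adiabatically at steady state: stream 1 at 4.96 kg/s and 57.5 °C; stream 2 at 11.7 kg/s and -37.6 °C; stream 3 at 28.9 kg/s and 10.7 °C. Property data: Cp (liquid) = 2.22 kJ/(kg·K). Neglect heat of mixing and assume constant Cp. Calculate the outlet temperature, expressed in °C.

T_out = 3.39 °C

Adiabatic, steady state ⇒ Σ ṁᵢCp,ᵢ(T_out − Tᵢ) = 0
T_out = Σ ṁᵢCp,ᵢTᵢ / Σ ṁᵢCp,ᵢ
      = 343.01 / 101.14 = 3.3914 °C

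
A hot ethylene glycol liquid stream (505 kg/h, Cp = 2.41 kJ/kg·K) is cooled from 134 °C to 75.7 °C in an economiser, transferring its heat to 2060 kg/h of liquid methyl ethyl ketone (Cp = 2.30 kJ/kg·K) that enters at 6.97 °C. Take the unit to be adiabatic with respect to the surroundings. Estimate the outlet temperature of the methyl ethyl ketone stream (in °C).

T_c,out = 21.9 °C

Heat released by hot stream: Q = 505 × 2.41 × (134 − 75.7) = 70954 kJ/h
Energy balance on cold side (adiabatic exchanger): Q = ṁ_c·Cp_c·(T_c,out − T_c,in)
T_c,out = 6.97 + 70954/(2060 × 2.30) = 21.946 °C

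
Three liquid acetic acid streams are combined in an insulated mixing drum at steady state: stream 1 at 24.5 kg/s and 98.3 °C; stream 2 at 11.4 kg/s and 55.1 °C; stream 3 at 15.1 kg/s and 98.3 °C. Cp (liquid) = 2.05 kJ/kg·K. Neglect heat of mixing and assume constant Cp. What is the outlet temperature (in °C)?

Adiabatic, steady state ⇒ Σ ṁᵢCp,ᵢ(T_out − Tᵢ) = 0
T_out = Σ ṁᵢCp,ᵢTᵢ / Σ ṁᵢCp,ᵢ
      = 9267.7 / 104.55 = 88.644 °C

T_out = 88.6 °C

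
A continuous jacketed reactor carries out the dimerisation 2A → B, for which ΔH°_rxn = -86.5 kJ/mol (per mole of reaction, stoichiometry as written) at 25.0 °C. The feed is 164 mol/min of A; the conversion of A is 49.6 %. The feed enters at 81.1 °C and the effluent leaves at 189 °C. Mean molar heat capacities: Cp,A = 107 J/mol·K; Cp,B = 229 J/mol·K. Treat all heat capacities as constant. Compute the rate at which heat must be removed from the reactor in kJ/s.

Extent of reaction ξ = 0.496 × 164 / 2 = 40.672 mol/min
Reaction term: ξ·ΔH°_rxn = 40.672 × -86.5 = -3518.1 kJ/min
Sensible, feed 81.1→25 °C: -984.44 kJ/min
Outlet flows (mol/min): A 82.656, B 40.672
Sensible, products 25→189 °C: 2977.9 kJ/min
Q = ΔH = -1524.6 kJ/min = -25.411 kW
Heat removed = 25.411 kJ/s

Q_out = 25.4 kJ/s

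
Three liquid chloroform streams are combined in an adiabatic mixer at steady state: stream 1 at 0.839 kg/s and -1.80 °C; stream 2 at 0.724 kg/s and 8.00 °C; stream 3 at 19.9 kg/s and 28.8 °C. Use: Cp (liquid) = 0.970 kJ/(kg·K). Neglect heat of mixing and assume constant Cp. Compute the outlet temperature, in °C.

Adiabatic, steady state ⇒ Σ ṁᵢCp,ᵢ(T_out − Tᵢ) = 0
Σ ṁᵢCp,ᵢTᵢ = 0.839×0.970×-1.80 + 0.724×0.970×8.00 + 19.9×0.970×28.8 = 560.08
Σ ṁᵢCp,ᵢ = 0.839×0.970 + 0.724×0.970 + 19.9×0.970 = 20.819
T_out = 560.08 / 20.819 = 26.902 °C

T_out = 26.9 °C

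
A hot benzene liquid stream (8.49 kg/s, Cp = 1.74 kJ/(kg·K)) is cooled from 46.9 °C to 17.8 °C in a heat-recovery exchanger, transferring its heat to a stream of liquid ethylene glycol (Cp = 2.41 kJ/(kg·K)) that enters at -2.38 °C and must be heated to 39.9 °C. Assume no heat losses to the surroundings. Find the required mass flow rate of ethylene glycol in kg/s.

ṁ_c = 4.22 kg/s

Heat released by hot stream: Q = 8.49 × 1.74 × (46.9 − 17.8) = 429.88 kJ/s
Energy balance on cold side (adiabatic exchanger): Q = ṁ_c·Cp_c·(T_c,out − T_c,in)
ṁ_c = 429.88 / [2.41 × (39.9 − -2.38)] = 4.2189 kg/s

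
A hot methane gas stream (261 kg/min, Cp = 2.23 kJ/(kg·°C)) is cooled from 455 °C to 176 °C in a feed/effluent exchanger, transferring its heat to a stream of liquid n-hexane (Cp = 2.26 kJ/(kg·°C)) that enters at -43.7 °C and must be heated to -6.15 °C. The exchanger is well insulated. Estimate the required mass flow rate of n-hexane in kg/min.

Heat released by hot stream: Q = 261 × 2.23 × (455 − 176) = 162390 kJ/min
Energy balance on cold side (adiabatic exchanger): Q = ṁ_c·Cp_c·(T_c,out − T_c,in)
ṁ_c = 162390 / [2.26 × (-6.15 − -43.7)] = 1913.5 kg/min

ṁ_c = 1910 kg/min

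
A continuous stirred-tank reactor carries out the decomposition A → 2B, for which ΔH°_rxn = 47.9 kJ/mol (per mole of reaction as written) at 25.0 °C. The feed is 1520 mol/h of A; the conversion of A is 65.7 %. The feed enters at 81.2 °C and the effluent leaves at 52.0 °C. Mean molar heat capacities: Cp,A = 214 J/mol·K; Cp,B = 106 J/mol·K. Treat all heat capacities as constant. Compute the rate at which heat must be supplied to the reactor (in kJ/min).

Extent of reaction ξ = 0.657 × 1520 = 998.64 mol/h
Reaction term: ξ·ΔH°_rxn = 998.64 × 47.9 = 47835 kJ/h
Sensible, feed 81.2→25 °C: -18281 kJ/h
Outlet flows (mol/h): A 521.36, B 1997.3
Sensible, products 25→52.0 °C: 8728.6 kJ/h
Q = ΔH = 38283 kJ/h = 10.634 kW
Heat supplied = 638.05 kJ/min

Q_in = 638 kJ/min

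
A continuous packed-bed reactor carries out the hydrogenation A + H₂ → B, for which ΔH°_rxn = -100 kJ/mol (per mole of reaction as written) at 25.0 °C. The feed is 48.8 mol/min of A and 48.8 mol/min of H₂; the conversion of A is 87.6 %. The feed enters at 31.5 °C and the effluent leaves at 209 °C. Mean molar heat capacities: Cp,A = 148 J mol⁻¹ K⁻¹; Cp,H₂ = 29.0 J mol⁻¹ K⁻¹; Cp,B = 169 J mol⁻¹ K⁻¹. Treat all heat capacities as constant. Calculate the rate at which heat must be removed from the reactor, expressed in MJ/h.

Extent of reaction ξ = 0.876 × 48.8 = 42.749 mol/min
Reaction term: ξ·ΔH°_rxn = 42.749 × -100 = -4274.9 kJ/min
Sensible, feed 31.5→25 °C: -56.144 kJ/min
Outlet flows (mol/min): A 6.0512, H₂ 6.0512, B 42.749
Sensible, products 25→209 °C: 1526.4 kJ/min
Q = ΔH = -2804.6 kJ/min = -46.744 kW
Heat removed = 168.28 MJ/h

Q_out = 168 MJ/h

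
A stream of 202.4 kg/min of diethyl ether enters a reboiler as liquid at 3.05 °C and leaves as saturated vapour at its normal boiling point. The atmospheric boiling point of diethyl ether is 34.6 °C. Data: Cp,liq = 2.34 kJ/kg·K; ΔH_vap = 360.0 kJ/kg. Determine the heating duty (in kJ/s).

Q = 1460 kJ/s

liquid 3.05→34.6 °C: 73.827 kJ/kg
vaporisation at 34.6 °C: 360 kJ/kg
Δh = 73.827 + 360 = 433.83 kJ/kg
Q = ṁ·Δh = 202.4 kg/min × 433.83 kJ/kg = 87807 kJ/min
|Q| = 1463.4 kW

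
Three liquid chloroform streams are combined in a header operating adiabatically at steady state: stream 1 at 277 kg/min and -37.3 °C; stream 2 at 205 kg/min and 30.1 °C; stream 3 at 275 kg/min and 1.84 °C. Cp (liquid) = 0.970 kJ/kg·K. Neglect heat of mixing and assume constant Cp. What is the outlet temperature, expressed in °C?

T_out = -4.83 °C

No heat crosses the boundary, so H_out = H_in.
Σ ṁᵢCp,ᵢTᵢ = 277×0.970×-37.3 + 205×0.970×30.1 + 275×0.970×1.84 = -3545.9
Σ ṁᵢCp,ᵢ = 277×0.970 + 205×0.970 + 275×0.970 = 734.29
T_out = -3545.9 / 734.29 = -4.8291 °C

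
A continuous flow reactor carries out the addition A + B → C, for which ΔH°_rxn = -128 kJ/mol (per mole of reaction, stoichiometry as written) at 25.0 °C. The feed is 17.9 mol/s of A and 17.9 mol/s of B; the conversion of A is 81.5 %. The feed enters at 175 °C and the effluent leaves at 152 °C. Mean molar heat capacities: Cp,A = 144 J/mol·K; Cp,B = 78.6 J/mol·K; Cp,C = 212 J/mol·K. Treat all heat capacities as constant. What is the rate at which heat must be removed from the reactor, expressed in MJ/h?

Extent of reaction ξ = 0.815 × 17.9 = 14.588 mol/s
Reaction term: ξ·ΔH°_rxn = 14.588 × -128 = -1867.3 kJ/s
Sensible, feed 175→25 °C: -597.68 kJ/s
Outlet flows (mol/s): A 3.3115, B 3.3115, C 14.588
Sensible, products 25→152 °C: 486.4 kJ/s
Q = ΔH = -1978.6 kJ/s = -1978.6 kW
Heat removed = 7123 MJ/h

Q_out = 7120 MJ/h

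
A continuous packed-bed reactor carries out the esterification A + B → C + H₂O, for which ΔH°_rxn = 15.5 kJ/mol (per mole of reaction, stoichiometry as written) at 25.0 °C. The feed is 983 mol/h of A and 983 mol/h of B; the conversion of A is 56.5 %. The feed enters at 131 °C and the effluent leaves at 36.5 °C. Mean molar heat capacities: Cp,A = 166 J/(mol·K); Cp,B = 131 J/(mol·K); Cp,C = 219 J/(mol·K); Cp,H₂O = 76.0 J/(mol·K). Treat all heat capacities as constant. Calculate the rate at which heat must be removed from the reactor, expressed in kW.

Extent of reaction ξ = 0.565 × 983 = 555.39 mol/h
Reaction term: ξ·ΔH°_rxn = 555.39 × 15.5 = 8608.6 kJ/h
Sensible, feed 131→25 °C: -30947 kJ/h
Outlet flows (mol/h): A 427.61, B 427.61, C 555.39, H₂O 555.39
Sensible, products 25→36.5 °C: 3344.7 kJ/h
Q = ΔH = -18994 kJ/h = -5.276 kW
Heat removed = 5.276 kW

Q_out = 5.28 kW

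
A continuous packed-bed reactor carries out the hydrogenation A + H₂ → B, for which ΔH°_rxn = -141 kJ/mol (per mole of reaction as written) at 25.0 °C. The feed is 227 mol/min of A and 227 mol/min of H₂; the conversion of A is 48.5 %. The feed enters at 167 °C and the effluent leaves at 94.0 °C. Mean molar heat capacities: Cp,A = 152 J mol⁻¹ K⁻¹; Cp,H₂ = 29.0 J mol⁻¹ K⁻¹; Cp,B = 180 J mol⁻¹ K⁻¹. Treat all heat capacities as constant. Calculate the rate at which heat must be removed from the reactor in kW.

Q_out = 309 kW

Extent of reaction ξ = 0.485 × 227 = 110.09 mol/min
Reaction term: ξ·ΔH°_rxn = 110.09 × -141 = -15523 kJ/min
Sensible, feed 167→25 °C: -5834.4 kJ/min
Outlet flows (mol/min): A 116.91, H₂ 116.91, B 110.09
Sensible, products 25→94.0 °C: 2827.4 kJ/min
Q = ΔH = -18530 kJ/min = -308.84 kW
Heat removed = 308.84 kW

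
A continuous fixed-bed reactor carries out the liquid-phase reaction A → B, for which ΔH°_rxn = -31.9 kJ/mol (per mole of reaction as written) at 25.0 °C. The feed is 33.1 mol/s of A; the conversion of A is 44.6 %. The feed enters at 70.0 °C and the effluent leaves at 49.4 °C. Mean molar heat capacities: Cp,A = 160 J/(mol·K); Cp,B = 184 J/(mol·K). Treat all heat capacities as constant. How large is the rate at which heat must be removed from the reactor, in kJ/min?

Extent of reaction ξ = 0.446 × 33.1 = 14.763 mol/s
Reaction term: ξ·ΔH°_rxn = 14.763 × -31.9 = -470.93 kJ/s
Sensible, feed 70.0→25 °C: -238.32 kJ/s
Outlet flows (mol/s): A 18.337, B 14.763
Sensible, products 25→49.4 °C: 137.87 kJ/s
Q = ΔH = -571.38 kJ/s = -571.38 kW
Heat removed = 34283 kJ/min

Q_out = 34300 kJ/min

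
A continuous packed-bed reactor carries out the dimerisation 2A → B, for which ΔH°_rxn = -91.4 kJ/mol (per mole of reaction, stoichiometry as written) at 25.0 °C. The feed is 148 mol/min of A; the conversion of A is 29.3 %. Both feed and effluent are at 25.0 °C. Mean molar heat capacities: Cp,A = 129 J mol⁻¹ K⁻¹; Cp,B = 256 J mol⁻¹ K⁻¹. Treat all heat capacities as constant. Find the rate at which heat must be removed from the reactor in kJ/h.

Extent of reaction ξ = 0.293 × 148 / 2 = 21.682 mol/min
Reaction term: ξ·ΔH°_rxn = 21.682 × -91.4 = -1981.7 kJ/min
Q = ΔH = -1981.7 kJ/min = -33.029 kW
Heat removed = 118900 kJ/h

Q_out = 119000 kJ/h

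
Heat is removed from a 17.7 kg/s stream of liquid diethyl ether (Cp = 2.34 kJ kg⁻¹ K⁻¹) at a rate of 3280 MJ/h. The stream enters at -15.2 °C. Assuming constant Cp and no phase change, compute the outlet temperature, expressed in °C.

T_out = -37.2 °C

Q = 3280 MJ/h = 911.11 kJ/s
ΔT = Q/(ṁ·Cp) = 911.11/(17.7×2.34) = 21.998 K
T_out = -15.2 − 21.998 = -37.198 °C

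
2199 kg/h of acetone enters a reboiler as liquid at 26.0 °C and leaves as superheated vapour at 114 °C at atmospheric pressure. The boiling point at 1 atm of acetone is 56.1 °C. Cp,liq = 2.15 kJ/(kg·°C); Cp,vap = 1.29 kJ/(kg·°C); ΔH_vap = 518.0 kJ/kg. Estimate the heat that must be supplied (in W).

liquid 26.0→56.1 °C: 64.715 kJ/kg
vaporisation at 56.1 °C: 518 kJ/kg
vapour 56.1→114 °C: 74.691 kJ/kg
Δh = 64.715 + 518 + 74.691 = 657.41 kJ/kg
Q = ṁ·Δh = 2199 kg/h × 657.41 kJ/kg = 1.4456e+06 kJ/h
|Q| = 401.57 kW = 401570 W

Q = 402000 W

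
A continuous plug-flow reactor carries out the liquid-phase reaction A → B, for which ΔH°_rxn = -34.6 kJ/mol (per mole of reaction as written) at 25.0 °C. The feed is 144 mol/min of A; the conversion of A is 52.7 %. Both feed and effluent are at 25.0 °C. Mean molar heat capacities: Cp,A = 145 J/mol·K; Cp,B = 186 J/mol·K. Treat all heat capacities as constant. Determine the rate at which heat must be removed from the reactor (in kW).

Extent of reaction ξ = 0.527 × 144 = 75.888 mol/min
Reaction term: ξ·ΔH°_rxn = 75.888 × -34.6 = -2625.7 kJ/min
Q = ΔH = -2625.7 kJ/min = -43.762 kW
Heat removed = 43.762 kW

Q_out = 43.8 kW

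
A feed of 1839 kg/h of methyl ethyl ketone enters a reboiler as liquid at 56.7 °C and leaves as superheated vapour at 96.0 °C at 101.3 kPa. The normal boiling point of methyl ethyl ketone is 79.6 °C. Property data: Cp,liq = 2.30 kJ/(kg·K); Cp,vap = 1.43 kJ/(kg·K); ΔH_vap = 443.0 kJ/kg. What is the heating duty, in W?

Q = 265000 W

liquid 56.7→79.6 °C: 52.67 kJ/kg
vaporisation at 79.6 °C: 443 kJ/kg
vapour 79.6→96.0 °C: 23.452 kJ/kg
Δh = 52.67 + 443 + 23.452 = 519.12 kJ/kg
Q = ṁ·Δh = 1839 kg/h × 519.12 kJ/kg = 954670 kJ/h
|Q| = 265.18 kW = 265180 W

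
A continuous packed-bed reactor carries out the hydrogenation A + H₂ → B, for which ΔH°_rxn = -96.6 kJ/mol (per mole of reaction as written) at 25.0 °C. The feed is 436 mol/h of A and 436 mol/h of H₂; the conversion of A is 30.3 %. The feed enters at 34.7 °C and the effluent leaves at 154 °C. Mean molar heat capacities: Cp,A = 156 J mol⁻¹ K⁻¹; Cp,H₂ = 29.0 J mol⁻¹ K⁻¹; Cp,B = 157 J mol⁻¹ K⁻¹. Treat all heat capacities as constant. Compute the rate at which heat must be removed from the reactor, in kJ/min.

Q_out = 60.3 kJ/min

Extent of reaction ξ = 0.303 × 436 = 132.11 mol/h
Reaction term: ξ·ΔH°_rxn = 132.11 × -96.6 = -12762 kJ/h
Sensible, feed 34.7→25 °C: -782.4 kJ/h
Outlet flows (mol/h): A 303.89, H₂ 303.89, B 132.11
Sensible, products 25→154 °C: 9928 kJ/h
Q = ΔH = -3616.1 kJ/h = -1.0045 kW
Heat removed = 60.268 kJ/min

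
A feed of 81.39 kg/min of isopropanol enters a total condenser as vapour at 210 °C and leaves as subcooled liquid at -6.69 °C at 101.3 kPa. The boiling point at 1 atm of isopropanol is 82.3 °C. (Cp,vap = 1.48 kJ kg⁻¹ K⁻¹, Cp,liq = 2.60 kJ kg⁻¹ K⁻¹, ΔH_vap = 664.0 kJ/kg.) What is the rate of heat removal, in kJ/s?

Q_c = 1470 kJ/s

vapour 210→82.3 °C: -189 kJ/kg
condensation at 82.3 °C: -664 kJ/kg
liquid 82.3→-6.69 °C: -231.37 kJ/kg
Δh = -189 + -664 + -231.37 = -1084.4 kJ/kg
Q = ṁ·Δh = 81.39 kg/min × -1084.4 kJ/kg = -88257 kJ/min
|Q| = 1470.9 kW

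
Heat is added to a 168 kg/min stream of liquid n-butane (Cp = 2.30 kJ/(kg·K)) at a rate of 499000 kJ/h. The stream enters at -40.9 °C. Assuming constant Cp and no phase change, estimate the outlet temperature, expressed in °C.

Q = 499000 kJ/h = 8316.7 kJ/min
ΔT = Q/(ṁ·Cp) = 8316.7/(168×2.30) = 21.523 K
T_out = -40.9 + 21.523 = -19.377 °C

T_out = -19.4 °C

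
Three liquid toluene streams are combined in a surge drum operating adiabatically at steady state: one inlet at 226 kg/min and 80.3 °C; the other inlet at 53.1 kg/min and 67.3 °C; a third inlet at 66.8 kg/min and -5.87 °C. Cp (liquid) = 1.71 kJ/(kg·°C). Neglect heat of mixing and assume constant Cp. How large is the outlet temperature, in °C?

T_out = 61.7 °C

No heat crosses the boundary, so H_out = H_in.
T_out = Σ ṁᵢCp,ᵢTᵢ / Σ ṁᵢCp,ᵢ
      = 36473 / 591.49 = 61.663 °C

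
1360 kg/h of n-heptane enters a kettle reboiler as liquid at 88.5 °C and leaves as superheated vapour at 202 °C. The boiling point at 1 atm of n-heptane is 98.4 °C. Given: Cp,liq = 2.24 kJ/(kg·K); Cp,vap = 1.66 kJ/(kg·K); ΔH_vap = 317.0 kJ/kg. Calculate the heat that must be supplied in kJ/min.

Q = 11600 kJ/min

liquid 88.5→98.4 °C: 22.176 kJ/kg
vaporisation at 98.4 °C: 317 kJ/kg
vapour 98.4→202 °C: 171.98 kJ/kg
Δh = 22.176 + 317 + 171.98 = 511.15 kJ/kg
Q = ṁ·Δh = 1360 kg/h × 511.15 kJ/kg = 695170 kJ/h
|Q| = 193.1 kW = 11586 kJ/min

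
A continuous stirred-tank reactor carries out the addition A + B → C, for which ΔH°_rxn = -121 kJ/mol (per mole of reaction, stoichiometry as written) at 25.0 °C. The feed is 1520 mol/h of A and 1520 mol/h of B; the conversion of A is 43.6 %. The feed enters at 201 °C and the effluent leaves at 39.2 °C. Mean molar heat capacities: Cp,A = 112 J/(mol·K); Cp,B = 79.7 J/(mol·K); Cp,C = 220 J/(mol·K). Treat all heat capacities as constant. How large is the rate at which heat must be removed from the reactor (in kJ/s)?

Extent of reaction ξ = 0.436 × 1520 = 662.72 mol/h
Reaction term: ξ·ΔH°_rxn = 662.72 × -121 = -80189 kJ/h
Sensible, feed 201→25 °C: -51284 kJ/h
Outlet flows (mol/h): A 857.28, B 857.28, C 662.72
Sensible, products 25→39.2 °C: 4404 kJ/h
Q = ΔH = -127070 kJ/h = -35.297 kW
Heat removed = 35.297 kJ/s

Q_out = 35.3 kJ/s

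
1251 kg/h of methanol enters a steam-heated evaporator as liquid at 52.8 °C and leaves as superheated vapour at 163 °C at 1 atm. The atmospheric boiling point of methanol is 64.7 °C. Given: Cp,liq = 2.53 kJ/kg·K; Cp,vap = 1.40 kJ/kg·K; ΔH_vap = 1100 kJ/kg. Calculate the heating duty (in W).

Q = 441000 W

liquid 52.8→64.7 °C: 30.107 kJ/kg
vaporisation at 64.7 °C: 1100 kJ/kg
vapour 64.7→163 °C: 137.62 kJ/kg
Δh = 30.107 + 1100 + 137.62 = 1267.7 kJ/kg
Q = ṁ·Δh = 1251 kg/h × 1267.7 kJ/kg = 1.5859e+06 kJ/h
|Q| = 440.54 kW = 440540 W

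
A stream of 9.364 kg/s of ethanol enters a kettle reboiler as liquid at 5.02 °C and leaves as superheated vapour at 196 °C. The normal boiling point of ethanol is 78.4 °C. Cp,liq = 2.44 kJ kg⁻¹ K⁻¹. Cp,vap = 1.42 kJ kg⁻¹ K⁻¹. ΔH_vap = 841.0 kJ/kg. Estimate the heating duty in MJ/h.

Q = 40000 MJ/h

liquid 5.02→78.4 °C: 179.05 kJ/kg
vaporisation at 78.4 °C: 841 kJ/kg
vapour 78.4→196 °C: 166.99 kJ/kg
Δh = 179.05 + 841 + 166.99 = 1187 kJ/kg
Q = ṁ·Δh = 9.364 kg/s × 1187 kJ/kg = 11115 kJ/s
|Q| = 11115 kW = 40016 MJ/h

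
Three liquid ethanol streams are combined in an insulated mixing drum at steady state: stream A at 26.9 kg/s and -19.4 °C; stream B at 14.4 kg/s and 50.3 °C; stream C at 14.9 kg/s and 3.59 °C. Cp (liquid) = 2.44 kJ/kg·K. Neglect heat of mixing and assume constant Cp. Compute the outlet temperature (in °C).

Adiabatic, steady state ⇒ Σ ṁᵢCp,ᵢ(T_out − Tᵢ) = 0
T_out = Σ ṁᵢCp,ᵢTᵢ / Σ ṁᵢCp,ᵢ
      = 624.52 / 137.13 = 4.5543 °C

T_out = 4.55 °C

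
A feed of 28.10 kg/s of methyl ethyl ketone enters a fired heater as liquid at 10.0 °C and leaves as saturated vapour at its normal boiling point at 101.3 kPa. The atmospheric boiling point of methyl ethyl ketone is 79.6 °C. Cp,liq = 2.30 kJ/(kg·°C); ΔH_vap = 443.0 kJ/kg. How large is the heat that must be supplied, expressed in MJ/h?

Q = 61000 MJ/h

liquid 10.0→79.6 °C: 160.08 kJ/kg
vaporisation at 79.6 °C: 443 kJ/kg
Δh = 160.08 + 443 = 603.08 kJ/kg
Q = ṁ·Δh = 28.10 kg/s × 603.08 kJ/kg = 16947 kJ/s
|Q| = 16947 kW = 61008 MJ/h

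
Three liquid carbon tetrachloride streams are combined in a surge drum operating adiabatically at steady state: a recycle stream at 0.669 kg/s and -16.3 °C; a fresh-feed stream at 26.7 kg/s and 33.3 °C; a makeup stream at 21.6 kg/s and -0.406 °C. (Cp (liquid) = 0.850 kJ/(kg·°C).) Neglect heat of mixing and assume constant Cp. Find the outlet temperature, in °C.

T_out = 17.8 °C

No heat crosses the boundary, so H_out = H_in.
T_out = Σ ṁᵢCp,ᵢTᵢ / Σ ṁᵢCp,ᵢ
      = 739.02 / 41.624 = 17.755 °C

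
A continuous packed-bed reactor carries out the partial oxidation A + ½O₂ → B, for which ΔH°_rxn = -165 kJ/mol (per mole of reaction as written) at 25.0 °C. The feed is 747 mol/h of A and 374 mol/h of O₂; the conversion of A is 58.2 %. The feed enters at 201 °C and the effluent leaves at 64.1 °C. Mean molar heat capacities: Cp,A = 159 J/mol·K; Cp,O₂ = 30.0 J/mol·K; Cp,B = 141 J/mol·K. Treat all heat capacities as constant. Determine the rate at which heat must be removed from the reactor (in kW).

Q_out = 25.0 kW

Extent of reaction ξ = 0.582 × 747 = 434.75 mol/h
Reaction term: ξ·ΔH°_rxn = 434.75 × -165 = -71734 kJ/h
Sensible, feed 201→25 °C: -22879 kJ/h
Outlet flows (mol/h): A 312.25, O₂ 156.62, B 434.75
Sensible, products 25→64.1 °C: 4521.8 kJ/h
Q = ΔH = -90091 kJ/h = -25.025 kW
Heat removed = 25.025 kW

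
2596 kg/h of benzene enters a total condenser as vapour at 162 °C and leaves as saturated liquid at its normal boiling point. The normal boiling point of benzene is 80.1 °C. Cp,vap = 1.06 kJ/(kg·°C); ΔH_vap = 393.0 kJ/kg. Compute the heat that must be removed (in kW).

Q_c = 346 kW

vapour 162→80.1 °C: -86.814 kJ/kg
condensation at 80.1 °C: -393 kJ/kg
Δh = -86.814 + -393 = -479.81 kJ/kg
Q = ṁ·Δh = 2596 kg/h × -479.81 kJ/kg = -1.2456e+06 kJ/h
|Q| = 346 kW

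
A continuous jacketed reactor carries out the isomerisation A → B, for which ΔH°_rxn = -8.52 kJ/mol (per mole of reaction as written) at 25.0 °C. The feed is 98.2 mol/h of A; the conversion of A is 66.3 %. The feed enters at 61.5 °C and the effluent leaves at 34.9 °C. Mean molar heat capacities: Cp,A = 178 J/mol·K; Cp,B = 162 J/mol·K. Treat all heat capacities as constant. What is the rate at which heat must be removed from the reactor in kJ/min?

Extent of reaction ξ = 0.663 × 98.2 = 65.107 mol/h
Reaction term: ξ·ΔH°_rxn = 65.107 × -8.52 = -554.71 kJ/h
Sensible, feed 61.5→25 °C: -638.01 kJ/h
Outlet flows (mol/h): A 33.093, B 65.107
Sensible, products 25→34.9 °C: 162.74 kJ/h
Q = ΔH = -1030 kJ/h = -0.28611 kW
Heat removed = 17.166 kJ/min

Q_out = 17.2 kJ/min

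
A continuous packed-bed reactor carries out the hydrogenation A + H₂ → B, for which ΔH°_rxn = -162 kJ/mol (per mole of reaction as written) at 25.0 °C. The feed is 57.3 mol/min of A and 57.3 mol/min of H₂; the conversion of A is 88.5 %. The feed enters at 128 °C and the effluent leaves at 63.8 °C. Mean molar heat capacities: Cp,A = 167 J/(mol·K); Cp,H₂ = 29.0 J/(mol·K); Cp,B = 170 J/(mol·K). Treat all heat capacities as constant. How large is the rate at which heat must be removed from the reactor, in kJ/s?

Q_out = 150 kJ/s

Extent of reaction ξ = 0.885 × 57.3 = 50.71 mol/min
Reaction term: ξ·ΔH°_rxn = 50.71 × -162 = -8215.1 kJ/min
Sensible, feed 128→25 °C: -1156.8 kJ/min
Outlet flows (mol/min): A 6.5895, H₂ 6.5895, B 50.71
Sensible, products 25→63.8 °C: 384.6 kJ/min
Q = ΔH = -8987.3 kJ/min = -149.79 kW
Heat removed = 149.79 kJ/s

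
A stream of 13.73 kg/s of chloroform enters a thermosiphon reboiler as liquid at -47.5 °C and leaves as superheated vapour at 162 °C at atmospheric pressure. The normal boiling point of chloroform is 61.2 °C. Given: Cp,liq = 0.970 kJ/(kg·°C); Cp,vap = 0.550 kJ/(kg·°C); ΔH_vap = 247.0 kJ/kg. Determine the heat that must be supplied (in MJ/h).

liquid -47.5→61.2 °C: 105.44 kJ/kg
vaporisation at 61.2 °C: 247 kJ/kg
vapour 61.2→162 °C: 55.44 kJ/kg
Δh = 105.44 + 247 + 55.44 = 407.88 kJ/kg
Q = ṁ·Δh = 13.73 kg/s × 407.88 kJ/kg = 5600.2 kJ/s
|Q| = 5600.2 kW = 20161 MJ/h

Q = 20200 MJ/h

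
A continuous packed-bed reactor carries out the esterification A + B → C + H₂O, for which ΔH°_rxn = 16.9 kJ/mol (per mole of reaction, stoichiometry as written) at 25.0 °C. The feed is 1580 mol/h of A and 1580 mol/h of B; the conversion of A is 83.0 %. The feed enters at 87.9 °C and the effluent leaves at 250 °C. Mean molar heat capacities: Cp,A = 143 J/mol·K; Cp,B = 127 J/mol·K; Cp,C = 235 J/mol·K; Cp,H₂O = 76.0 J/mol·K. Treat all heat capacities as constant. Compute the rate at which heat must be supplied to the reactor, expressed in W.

Extent of reaction ξ = 0.830 × 1580 = 1311.4 mol/h
Reaction term: ξ·ΔH°_rxn = 1311.4 × 16.9 = 22163 kJ/h
Sensible, feed 87.9→25 °C: -26833 kJ/h
Outlet flows (mol/h): A 268.6, B 268.6, C 1311.4, H₂O 1311.4
Sensible, products 25→250 °C: 108080 kJ/h
Q = ΔH = 103410 kJ/h = 28.726 kW
Heat supplied = 28726 W

Q_in = 28700 W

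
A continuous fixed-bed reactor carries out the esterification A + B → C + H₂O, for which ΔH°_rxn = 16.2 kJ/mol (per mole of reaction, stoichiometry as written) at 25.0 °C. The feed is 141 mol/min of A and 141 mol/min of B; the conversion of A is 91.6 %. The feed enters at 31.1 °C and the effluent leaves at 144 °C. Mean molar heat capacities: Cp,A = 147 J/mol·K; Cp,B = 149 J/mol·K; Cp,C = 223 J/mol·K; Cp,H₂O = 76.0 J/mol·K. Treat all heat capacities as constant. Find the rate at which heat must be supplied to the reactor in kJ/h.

Extent of reaction ξ = 0.916 × 141 = 129.16 mol/min
Reaction term: ξ·ΔH°_rxn = 129.16 × 16.2 = 2092.3 kJ/min
Sensible, feed 31.1→25 °C: -254.59 kJ/min
Outlet flows (mol/min): A 11.844, B 11.844, C 129.16, H₂O 129.16
Sensible, products 25→144 °C: 5012.7 kJ/min
Q = ΔH = 6850.4 kJ/min = 114.17 kW
Heat supplied = 411030 kJ/h

Q_in = 411000 kJ/h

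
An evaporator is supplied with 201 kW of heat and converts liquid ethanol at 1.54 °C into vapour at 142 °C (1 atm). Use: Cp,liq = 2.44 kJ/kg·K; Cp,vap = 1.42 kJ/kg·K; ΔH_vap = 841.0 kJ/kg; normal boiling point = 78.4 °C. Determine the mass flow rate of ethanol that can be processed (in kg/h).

Δh = 2.44×(78.4−1.54) + 841.0 + 1.42×(142−78.4) = 1118.9 kJ/kg
Q = 201 kW = 201 kJ/s = 723600 kJ/h
ṁ = Q/Δh = 723600 / 1118.9 = 646.74 kg/h

ṁ = 647 kg/h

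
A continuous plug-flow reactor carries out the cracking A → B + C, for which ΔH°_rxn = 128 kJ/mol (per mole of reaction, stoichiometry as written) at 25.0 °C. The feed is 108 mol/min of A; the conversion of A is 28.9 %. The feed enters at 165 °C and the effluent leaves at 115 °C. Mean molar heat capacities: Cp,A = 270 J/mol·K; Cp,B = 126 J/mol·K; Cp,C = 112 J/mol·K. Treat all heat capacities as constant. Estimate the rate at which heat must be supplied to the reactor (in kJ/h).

Q_in = 147000 kJ/h

Extent of reaction ξ = 0.289 × 108 = 31.212 mol/min
Reaction term: ξ·ΔH°_rxn = 31.212 × 128 = 3995.1 kJ/min
Sensible, feed 165→25 °C: -4082.4 kJ/min
Outlet flows (mol/min): A 76.788, B 31.212, C 31.212
Sensible, products 25→115 °C: 2534.5 kJ/min
Q = ΔH = 2447.2 kJ/min = 40.787 kW
Heat supplied = 146830 kJ/h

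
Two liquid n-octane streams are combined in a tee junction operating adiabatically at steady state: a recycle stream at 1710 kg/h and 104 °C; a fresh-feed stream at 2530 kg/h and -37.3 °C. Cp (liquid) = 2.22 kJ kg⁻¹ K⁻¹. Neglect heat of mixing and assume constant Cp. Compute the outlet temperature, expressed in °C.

Adiabatic, steady state ⇒ Σ ṁᵢCp,ᵢ(T_out − Tᵢ) = 0
T_out = Σ ṁᵢCp,ᵢTᵢ / Σ ṁᵢCp,ᵢ
      = 185310 / 9412.8 = 19.687 °C

T_out = 19.7 °C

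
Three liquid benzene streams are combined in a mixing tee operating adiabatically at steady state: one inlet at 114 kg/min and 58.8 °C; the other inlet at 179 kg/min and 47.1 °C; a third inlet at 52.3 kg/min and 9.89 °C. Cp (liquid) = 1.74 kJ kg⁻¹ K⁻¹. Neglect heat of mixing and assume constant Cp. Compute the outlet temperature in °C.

No heat crosses the boundary, so H_out = H_in.
Σ ṁᵢCp,ᵢTᵢ = 114×1.74×58.8 + 179×1.74×47.1 + 52.3×1.74×9.89 = 27233
Σ ṁᵢCp,ᵢ = 114×1.74 + 179×1.74 + 52.3×1.74 = 600.82
T_out = 27233 / 600.82 = 45.327 °C

T_out = 45.3 °C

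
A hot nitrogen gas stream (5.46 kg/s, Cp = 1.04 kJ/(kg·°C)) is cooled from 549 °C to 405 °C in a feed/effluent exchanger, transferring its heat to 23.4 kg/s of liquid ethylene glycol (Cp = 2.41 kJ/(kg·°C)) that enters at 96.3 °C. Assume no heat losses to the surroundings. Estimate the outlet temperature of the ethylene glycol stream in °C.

Heat released by hot stream: Q = 5.46 × 1.04 × (549 − 405) = 817.69 kJ/s
Energy balance on cold side (adiabatic exchanger): Q = ṁ_c·Cp_c·(T_c,out − T_c,in)
T_c,out = 96.3 + 817.69/(23.4 × 2.41) = 110.8 °C

T_c,out = 111 °C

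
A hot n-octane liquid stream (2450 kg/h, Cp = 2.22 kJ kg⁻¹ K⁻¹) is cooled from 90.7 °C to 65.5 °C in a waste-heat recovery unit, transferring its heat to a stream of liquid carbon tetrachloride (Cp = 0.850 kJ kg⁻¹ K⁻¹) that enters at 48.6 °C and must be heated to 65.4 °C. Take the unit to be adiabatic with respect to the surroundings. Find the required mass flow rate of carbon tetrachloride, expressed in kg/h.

ṁ_c = 9600 kg/h

Heat released by hot stream: Q = 2450 × 2.22 × (90.7 − 65.5) = 137060 kJ/h
Energy balance on cold side (adiabatic exchanger): Q = ṁ_c·Cp_c·(T_c,out − T_c,in)
ṁ_c = 137060 / [0.850 × (65.4 − 48.6)] = 9598.2 kg/h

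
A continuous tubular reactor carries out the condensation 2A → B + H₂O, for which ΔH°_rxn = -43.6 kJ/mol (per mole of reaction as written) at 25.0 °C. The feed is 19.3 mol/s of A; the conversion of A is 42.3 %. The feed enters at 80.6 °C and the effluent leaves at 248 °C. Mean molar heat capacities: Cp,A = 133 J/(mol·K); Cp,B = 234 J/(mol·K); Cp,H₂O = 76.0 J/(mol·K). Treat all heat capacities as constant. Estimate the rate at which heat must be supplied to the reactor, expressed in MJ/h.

Q_in = 1050 MJ/h

Extent of reaction ξ = 0.423 × 19.3 / 2 = 4.0819 mol/s
Reaction term: ξ·ΔH°_rxn = 4.0819 × -43.6 = -177.97 kJ/s
Sensible, feed 80.6→25 °C: -142.72 kJ/s
Outlet flows (mol/s): A 11.136, B 4.0819, H₂O 4.0819
Sensible, products 25→248 °C: 612.47 kJ/s
Q = ΔH = 291.78 kJ/s = 291.78 kW
Heat supplied = 1050.4 MJ/h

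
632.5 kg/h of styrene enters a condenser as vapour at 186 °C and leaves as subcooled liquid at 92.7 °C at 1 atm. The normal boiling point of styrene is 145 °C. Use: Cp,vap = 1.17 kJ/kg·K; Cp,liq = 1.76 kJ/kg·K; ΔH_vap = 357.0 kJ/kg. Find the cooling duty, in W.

Q_c = 87300 W

vapour 186→145 °C: -47.97 kJ/kg
condensation at 145 °C: -357 kJ/kg
liquid 145→92.7 °C: -92.048 kJ/kg
Δh = -47.97 + -357 + -92.048 = -497.02 kJ/kg
Q = ṁ·Δh = 632.5 kg/h × -497.02 kJ/kg = -314360 kJ/h
|Q| = 87.323 kW = 87323 W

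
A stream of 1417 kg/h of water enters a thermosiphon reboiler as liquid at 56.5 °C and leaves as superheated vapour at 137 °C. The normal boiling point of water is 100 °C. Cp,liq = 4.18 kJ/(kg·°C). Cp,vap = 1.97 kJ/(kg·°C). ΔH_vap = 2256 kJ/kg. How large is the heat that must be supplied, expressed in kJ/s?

liquid 56.5→100 °C: 181.83 kJ/kg
vaporisation at 100 °C: 2256 kJ/kg
vapour 100→137 °C: 72.89 kJ/kg
Δh = 181.83 + 2256 + 72.89 = 2510.7 kJ/kg
Q = ṁ·Δh = 1417 kg/h × 2510.7 kJ/kg = 3.5577e+06 kJ/h
|Q| = 988.25 kW

Q = 988 kJ/s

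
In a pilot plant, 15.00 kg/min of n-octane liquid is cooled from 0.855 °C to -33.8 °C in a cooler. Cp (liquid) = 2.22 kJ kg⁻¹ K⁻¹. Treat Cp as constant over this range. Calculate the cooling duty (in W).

Q_c = 19200 W

Q = ṁ·Cp·ΔT = 15.00 × 2.22 × (-33.8 − 0.855) = -1154 kJ/min
Converting: 1154 / 60 s = 19.234 kW
Cooling duty = 19234 W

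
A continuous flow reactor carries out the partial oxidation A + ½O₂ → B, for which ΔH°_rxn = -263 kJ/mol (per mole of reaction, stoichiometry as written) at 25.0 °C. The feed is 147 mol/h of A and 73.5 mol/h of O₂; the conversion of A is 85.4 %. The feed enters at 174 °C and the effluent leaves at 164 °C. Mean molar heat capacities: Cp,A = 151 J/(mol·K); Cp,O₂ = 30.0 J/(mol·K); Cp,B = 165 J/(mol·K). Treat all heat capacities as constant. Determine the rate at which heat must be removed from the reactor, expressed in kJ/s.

Q_out = 9.24 kJ/s

Extent of reaction ξ = 0.854 × 147 = 125.54 mol/h
Reaction term: ξ·ΔH°_rxn = 125.54 × -263 = -33016 kJ/h
Sensible, feed 174→25 °C: -3635.9 kJ/h
Outlet flows (mol/h): A 21.462, O₂ 10.731, B 125.54
Sensible, products 25→164 °C: 3374.4 kJ/h
Q = ΔH = -33278 kJ/h = -9.2439 kW
Heat removed = 9.2439 kJ/s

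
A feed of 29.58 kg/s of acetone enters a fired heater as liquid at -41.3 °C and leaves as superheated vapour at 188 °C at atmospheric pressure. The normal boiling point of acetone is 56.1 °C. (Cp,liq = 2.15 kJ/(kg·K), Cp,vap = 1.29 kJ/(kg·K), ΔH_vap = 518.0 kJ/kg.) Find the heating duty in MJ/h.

Q = 95600 MJ/h

liquid -41.3→56.1 °C: 209.41 kJ/kg
vaporisation at 56.1 °C: 518 kJ/kg
vapour 56.1→188 °C: 170.15 kJ/kg
Δh = 209.41 + 518 + 170.15 = 897.56 kJ/kg
Q = ṁ·Δh = 29.58 kg/s × 897.56 kJ/kg = 26550 kJ/s
|Q| = 26550 kW = 95579 MJ/h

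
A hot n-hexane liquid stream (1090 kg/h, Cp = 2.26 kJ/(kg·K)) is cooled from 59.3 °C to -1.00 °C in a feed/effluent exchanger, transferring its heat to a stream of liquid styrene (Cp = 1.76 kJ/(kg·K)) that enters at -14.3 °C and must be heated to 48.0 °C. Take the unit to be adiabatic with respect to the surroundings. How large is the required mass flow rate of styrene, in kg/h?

ṁ_c = 1350 kg/h

Heat released by hot stream: Q = 1090 × 2.26 × (59.3 − -1.00) = 148540 kJ/h
Energy balance on cold side (adiabatic exchanger): Q = ṁ_c·Cp_c·(T_c,out − T_c,in)
ṁ_c = 148540 / [1.76 × (48.0 − -14.3)] = 1354.7 kg/h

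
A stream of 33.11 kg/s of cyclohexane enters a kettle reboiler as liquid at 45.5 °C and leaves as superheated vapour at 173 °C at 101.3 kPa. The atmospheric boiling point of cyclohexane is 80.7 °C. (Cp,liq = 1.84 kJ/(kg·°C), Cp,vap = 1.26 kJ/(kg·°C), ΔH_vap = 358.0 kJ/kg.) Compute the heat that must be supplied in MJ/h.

Q = 64300 MJ/h

liquid 45.5→80.7 °C: 64.768 kJ/kg
vaporisation at 80.7 °C: 358 kJ/kg
vapour 80.7→173 °C: 116.3 kJ/kg
Δh = 64.768 + 358 + 116.3 = 539.07 kJ/kg
Q = ṁ·Δh = 33.11 kg/s × 539.07 kJ/kg = 17848 kJ/s
|Q| = 17848 kW = 64255 MJ/h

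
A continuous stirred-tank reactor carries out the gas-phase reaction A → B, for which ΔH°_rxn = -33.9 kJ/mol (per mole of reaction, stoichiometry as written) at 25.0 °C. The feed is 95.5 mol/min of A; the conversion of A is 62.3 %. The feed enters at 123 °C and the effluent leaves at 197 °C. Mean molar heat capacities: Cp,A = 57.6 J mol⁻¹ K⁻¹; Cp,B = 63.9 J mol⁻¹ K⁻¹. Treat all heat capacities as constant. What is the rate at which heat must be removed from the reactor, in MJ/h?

Extent of reaction ξ = 0.623 × 95.5 = 59.496 mol/min
Reaction term: ξ·ΔH°_rxn = 59.496 × -33.9 = -2016.9 kJ/min
Sensible, feed 123→25 °C: -539.08 kJ/min
Outlet flows (mol/min): A 36.004, B 59.496
Sensible, products 25→197 °C: 1010.6 kJ/min
Q = ΔH = -1545.4 kJ/min = -25.757 kW
Heat removed = 92.724 MJ/h

Q_out = 92.7 MJ/h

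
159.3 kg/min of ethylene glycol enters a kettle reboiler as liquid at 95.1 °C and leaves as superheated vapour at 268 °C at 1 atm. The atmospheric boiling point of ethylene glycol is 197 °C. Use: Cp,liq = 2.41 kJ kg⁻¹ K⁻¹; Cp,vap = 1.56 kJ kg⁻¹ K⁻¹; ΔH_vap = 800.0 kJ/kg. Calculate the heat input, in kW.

Q = 3070 kW

liquid 95.1→197 °C: 245.58 kJ/kg
vaporisation at 197 °C: 800 kJ/kg
vapour 197→268 °C: 110.76 kJ/kg
Δh = 245.58 + 800 + 110.76 = 1156.3 kJ/kg
Q = ṁ·Δh = 159.3 kg/min × 1156.3 kJ/kg = 184200 kJ/min
|Q| = 3070.1 kW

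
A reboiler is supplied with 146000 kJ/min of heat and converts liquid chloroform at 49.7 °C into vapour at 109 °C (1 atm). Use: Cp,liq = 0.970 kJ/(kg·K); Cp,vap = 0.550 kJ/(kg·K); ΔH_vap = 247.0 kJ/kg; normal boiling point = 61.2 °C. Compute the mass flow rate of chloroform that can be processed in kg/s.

ṁ = 8.55 kg/s

Δh = 0.970×(61.2−49.7) + 247.0 + 0.550×(109−61.2) = 284.44 kJ/kg
Q = 146000 kJ/min = 2433.3 kJ/s = 2433.3 kJ/s
ṁ = Q/Δh = 2433.3 / 284.44 = 8.5547 kg/s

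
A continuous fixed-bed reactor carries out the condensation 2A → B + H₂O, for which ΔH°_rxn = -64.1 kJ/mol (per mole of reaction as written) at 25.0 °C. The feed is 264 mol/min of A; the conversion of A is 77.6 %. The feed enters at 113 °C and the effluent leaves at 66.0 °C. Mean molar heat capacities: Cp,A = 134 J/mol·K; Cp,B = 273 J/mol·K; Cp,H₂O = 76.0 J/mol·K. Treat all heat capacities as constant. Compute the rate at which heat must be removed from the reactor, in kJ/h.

Extent of reaction ξ = 0.776 × 264 / 2 = 102.43 mol/min
Reaction term: ξ·ΔH°_rxn = 102.43 × -64.1 = -6565.9 kJ/min
Sensible, feed 113→25 °C: -3113.1 kJ/min
Outlet flows (mol/min): A 59.136, B 102.43, H₂O 102.43
Sensible, products 25→66.0 °C: 1790.6 kJ/min
Q = ΔH = -7888.4 kJ/min = -131.47 kW
Heat removed = 473300 kJ/h

Q_out = 473000 kJ/h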